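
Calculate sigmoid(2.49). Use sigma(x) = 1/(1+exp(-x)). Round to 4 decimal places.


sigma(2.49) = 1/(1+e^(-2.49)) = 1/(1+0.082910) = 1/1.082910 = 0.9234.

0.9234


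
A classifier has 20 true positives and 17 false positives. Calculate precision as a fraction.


Precision = TP / (TP + FP) = 20 / 37 = 20/37.

20/37


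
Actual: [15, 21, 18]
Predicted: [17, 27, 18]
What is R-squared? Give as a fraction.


Mean(y) = 18. SS_res = 40. SS_tot = 18. R^2 = 1 - 40/(18) = -11/9.

-11/9


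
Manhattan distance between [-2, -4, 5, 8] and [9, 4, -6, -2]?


d = sum of absolute differences: |-2-9|=11 + |-4-4|=8 + |5--6|=11 + |8--2|=10 = 40.

40


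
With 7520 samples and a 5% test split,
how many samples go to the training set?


Test set = 7520 * 5% = 376. Training set = 7520 - 376 = 7144.

7144


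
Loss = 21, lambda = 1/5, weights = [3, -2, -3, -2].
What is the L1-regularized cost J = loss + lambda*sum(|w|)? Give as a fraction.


L1 norm = sum(|w|) = 10. J = 21 + 1/5 * 10 = 23.

23


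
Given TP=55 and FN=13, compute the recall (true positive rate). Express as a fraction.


Recall = TP / (TP + FN) = 55 / 68 = 55/68.

55/68


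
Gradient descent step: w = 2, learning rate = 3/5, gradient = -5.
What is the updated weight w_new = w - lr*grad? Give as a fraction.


w_new = 2 - 3/5 * -5 = 2 - -3 = 5.

5


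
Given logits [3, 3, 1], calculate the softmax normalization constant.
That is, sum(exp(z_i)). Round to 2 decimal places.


Denom = e^3=20.0855 + e^3=20.0855 + e^1=2.7183. Sum = 42.8893, which rounds to 42.89.

42.89


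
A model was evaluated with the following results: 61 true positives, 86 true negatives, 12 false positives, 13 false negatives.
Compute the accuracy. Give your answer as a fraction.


Accuracy = (TP + TN) / (TP + TN + FP + FN) = (61 + 86) / 172 = 147/172.

147/172


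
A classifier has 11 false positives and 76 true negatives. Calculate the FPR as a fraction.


FPR = FP / (FP + TN) = 11 / 87 = 11/87.

11/87


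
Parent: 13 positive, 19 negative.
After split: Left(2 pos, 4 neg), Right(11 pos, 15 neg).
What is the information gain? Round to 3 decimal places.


H(parent) = 0.9745. H(left) = 0.9183, H(right) = 0.9829. Weighted = (6/32)*0.9183 + (26/32)*0.9829 = 0.9708. IG = 0.9745 - 0.9708 = 0.0037, which rounds to 0.004.

0.004


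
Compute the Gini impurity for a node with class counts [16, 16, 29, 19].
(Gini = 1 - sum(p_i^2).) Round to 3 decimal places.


Total = 80. Proportions: 16/80, 16/80, 29/80, 19/80. sum(p_i^2) = 0.2678. Gini = 1 - 0.2678 = 0.7322, which rounds to 0.732.

0.732


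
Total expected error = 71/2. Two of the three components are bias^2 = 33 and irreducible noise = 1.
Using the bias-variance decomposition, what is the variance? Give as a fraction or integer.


Total error = bias^2 + variance + irreducible noise. So variance = 71/2 - 33 - 1 = 3/2.

3/2


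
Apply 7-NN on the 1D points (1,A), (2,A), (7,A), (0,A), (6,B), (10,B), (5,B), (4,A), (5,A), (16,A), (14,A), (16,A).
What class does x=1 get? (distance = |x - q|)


Distances: |1-1|=0, |2-1|=1, |7-1|=6, |0-1|=1, |6-1|=5, |10-1|=9, |5-1|=4, |4-1|=3, |5-1|=4, |16-1|=15, |14-1|=13, |16-1|=15. 7 nearest: (1,A), (2,A), (0,A), (4,A), (5,A), (5,B), (6,B). Counts: {'A': 5, 'B': 2}. Majority class: A.

A


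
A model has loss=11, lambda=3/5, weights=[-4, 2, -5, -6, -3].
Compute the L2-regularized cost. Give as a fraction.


L2 sq norm = sum(w^2) = 90. J = 11 + 3/5 * 90 = 65.

65


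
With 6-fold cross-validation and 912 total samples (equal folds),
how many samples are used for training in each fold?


Each validation fold has 912/6 = 152 samples. Training set = 912 - 152 = 760.

760


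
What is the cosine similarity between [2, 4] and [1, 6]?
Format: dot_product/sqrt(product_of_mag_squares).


dot = 26. |a|^2 = 20, |b|^2 = 37. cos = 26/sqrt(740).

26/sqrt(740)


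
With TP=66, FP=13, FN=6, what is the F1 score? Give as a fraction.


Precision = 66/79 = 66/79. Recall = 66/72 = 11/12. F1 = 2*P*R/(P+R) = 132/151.

132/151


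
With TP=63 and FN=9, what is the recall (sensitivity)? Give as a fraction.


Recall = TP / (TP + FN) = 63 / 72 = 7/8.

7/8


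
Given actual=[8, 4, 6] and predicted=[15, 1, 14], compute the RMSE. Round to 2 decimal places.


MSE = 40.6667. RMSE = sqrt(40.6667) = 6.38.

6.38


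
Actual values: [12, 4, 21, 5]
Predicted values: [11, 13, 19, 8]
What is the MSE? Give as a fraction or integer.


MSE = (1/4) * ((12-11)^2=1 + (4-13)^2=81 + (21-19)^2=4 + (5-8)^2=9). Sum = 95. MSE = 95/4.

95/4


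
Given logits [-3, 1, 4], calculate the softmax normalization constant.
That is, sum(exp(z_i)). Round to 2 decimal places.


Denom = e^-3=0.0498 + e^1=2.7183 + e^4=54.5982. Sum = 57.3663, which rounds to 57.37.

57.37


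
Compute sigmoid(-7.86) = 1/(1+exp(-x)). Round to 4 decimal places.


sigma(-7.86) = 1/(1+e^(7.86)) = 1/(1+2591.520375) = 1/2592.520375 = 0.0004.

0.0004


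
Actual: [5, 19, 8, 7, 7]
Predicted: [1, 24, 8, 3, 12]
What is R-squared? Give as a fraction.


Mean(y) = 46/5. SS_res = 82. SS_tot = 624/5. R^2 = 1 - 82/(624/5) = 107/312.

107/312


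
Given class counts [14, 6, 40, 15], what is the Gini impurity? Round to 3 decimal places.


Total = 75. Proportions: 14/75, 6/75, 40/75, 15/75. sum(p_i^2) = 0.3657. Gini = 1 - 0.3657 = 0.6343, which rounds to 0.634.

0.634


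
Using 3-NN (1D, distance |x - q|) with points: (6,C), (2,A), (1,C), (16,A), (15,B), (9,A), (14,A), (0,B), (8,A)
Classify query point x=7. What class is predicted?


Distances: |6-7|=1, |2-7|=5, |1-7|=6, |16-7|=9, |15-7|=8, |9-7|=2, |14-7|=7, |0-7|=7, |8-7|=1. 3 nearest: (8,A), (6,C), (9,A). Counts: {'A': 2, 'C': 1}. Majority class: A.

A


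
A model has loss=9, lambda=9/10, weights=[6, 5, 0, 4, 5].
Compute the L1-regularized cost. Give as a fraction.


L1 norm = sum(|w|) = 20. J = 9 + 9/10 * 20 = 27.

27


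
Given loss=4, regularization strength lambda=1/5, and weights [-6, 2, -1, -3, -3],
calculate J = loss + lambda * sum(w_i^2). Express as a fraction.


L2 sq norm = sum(w^2) = 59. J = 4 + 1/5 * 59 = 79/5.

79/5


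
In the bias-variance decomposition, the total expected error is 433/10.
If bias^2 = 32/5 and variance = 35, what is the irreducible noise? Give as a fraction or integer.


Total error = bias^2 + variance + irreducible noise. So irreducible noise = 433/10 - 32/5 - 35 = 19/10.

19/10


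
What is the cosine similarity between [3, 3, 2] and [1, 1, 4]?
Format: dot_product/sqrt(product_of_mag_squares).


dot = 14. |a|^2 = 22, |b|^2 = 18. cos = 14/sqrt(396).

14/sqrt(396)


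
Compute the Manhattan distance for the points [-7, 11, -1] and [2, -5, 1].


d = sum of absolute differences: |-7-2|=9 + |11--5|=16 + |-1-1|=2 = 27.

27


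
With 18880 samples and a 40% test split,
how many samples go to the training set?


Test set = 18880 * 40% = 7552. Training set = 18880 - 7552 = 11328.

11328


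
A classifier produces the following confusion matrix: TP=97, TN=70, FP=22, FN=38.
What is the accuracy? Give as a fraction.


Accuracy = (TP + TN) / (TP + TN + FP + FN) = (97 + 70) / 227 = 167/227.

167/227


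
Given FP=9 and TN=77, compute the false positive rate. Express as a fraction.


FPR = FP / (FP + TN) = 9 / 86 = 9/86.

9/86


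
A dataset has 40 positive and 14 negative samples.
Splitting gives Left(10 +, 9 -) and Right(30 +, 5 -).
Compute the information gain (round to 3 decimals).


H(parent) = 0.8256. H(left) = 0.9980, H(right) = 0.5917. Weighted = (19/54)*0.9980 + (35/54)*0.5917 = 0.7347. IG = 0.8256 - 0.7347 = 0.0909, which rounds to 0.091.

0.091


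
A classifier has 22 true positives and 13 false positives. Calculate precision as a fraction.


Precision = TP / (TP + FP) = 22 / 35 = 22/35.

22/35


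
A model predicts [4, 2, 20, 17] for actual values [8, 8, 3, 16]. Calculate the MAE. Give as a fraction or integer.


MAE = (1/4) * (|8-4|=4 + |8-2|=6 + |3-20|=17 + |16-17|=1). Sum = 28. MAE = 7.

7


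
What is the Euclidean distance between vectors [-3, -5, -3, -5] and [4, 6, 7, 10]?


d = sqrt(sum of squared differences). (-3-4)^2=49, (-5-6)^2=121, (-3-7)^2=100, (-5-10)^2=225. Sum = 495.

sqrt(495)


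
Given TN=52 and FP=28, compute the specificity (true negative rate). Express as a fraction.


Specificity = TN / (TN + FP) = 52 / 80 = 13/20.

13/20


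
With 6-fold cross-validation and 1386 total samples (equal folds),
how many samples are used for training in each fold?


Each validation fold has 1386/6 = 231 samples. Training set = 1386 - 231 = 1155.

1155


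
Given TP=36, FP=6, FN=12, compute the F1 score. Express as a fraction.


Precision = 36/42 = 6/7. Recall = 36/48 = 3/4. F1 = 2*P*R/(P+R) = 4/5.

4/5


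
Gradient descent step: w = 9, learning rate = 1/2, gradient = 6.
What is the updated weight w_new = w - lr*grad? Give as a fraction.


w_new = 9 - 1/2 * 6 = 9 - 3 = 6.

6


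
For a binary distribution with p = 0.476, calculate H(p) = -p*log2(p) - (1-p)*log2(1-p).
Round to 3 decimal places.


H = -0.476*log2(0.476) - 0.524*log2(0.524) = 0.998.

0.998


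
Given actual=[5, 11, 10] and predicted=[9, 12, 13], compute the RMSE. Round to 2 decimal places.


MSE = 8.6667. RMSE = sqrt(8.6667) = 2.94.

2.94


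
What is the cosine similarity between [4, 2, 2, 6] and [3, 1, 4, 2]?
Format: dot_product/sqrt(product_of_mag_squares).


dot = 34. |a|^2 = 60, |b|^2 = 30. cos = 34/sqrt(1800).

34/sqrt(1800)


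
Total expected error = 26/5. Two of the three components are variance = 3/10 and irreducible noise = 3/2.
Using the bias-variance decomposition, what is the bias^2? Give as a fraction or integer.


Total error = bias^2 + variance + irreducible noise. So bias^2 = 26/5 - 3/10 - 3/2 = 17/5.

17/5


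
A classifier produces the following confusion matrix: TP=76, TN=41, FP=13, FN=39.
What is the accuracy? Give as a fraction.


Accuracy = (TP + TN) / (TP + TN + FP + FN) = (76 + 41) / 169 = 9/13.

9/13


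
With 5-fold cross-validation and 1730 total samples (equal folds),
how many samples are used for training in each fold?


Each validation fold has 1730/5 = 346 samples. Training set = 1730 - 346 = 1384.

1384


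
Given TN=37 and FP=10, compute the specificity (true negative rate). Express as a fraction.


Specificity = TN / (TN + FP) = 37 / 47 = 37/47.

37/47


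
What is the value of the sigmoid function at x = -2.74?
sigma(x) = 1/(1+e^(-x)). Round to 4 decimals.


sigma(-2.74) = 1/(1+e^(2.74)) = 1/(1+15.486985) = 1/16.486985 = 0.0607.

0.0607


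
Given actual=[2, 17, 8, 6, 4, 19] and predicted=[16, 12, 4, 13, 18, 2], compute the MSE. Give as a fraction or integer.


MSE = (1/6) * ((2-16)^2=196 + (17-12)^2=25 + (8-4)^2=16 + (6-13)^2=49 + (4-18)^2=196 + (19-2)^2=289). Sum = 771. MSE = 257/2.

257/2


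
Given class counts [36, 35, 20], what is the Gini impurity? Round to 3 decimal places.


Total = 91. Proportions: 36/91, 35/91, 20/91. sum(p_i^2) = 0.3527. Gini = 1 - 0.3527 = 0.6473, which rounds to 0.647.

0.647


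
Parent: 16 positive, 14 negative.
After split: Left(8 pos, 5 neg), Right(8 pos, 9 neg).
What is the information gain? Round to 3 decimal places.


H(parent) = 0.9968. H(left) = 0.9612, H(right) = 0.9975. Weighted = (13/30)*0.9612 + (17/30)*0.9975 = 0.9818. IG = 0.9968 - 0.9818 = 0.0150, which rounds to 0.015.

0.015


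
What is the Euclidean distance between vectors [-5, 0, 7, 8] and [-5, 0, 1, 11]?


d = sqrt(sum of squared differences). (-5--5)^2=0, (0-0)^2=0, (7-1)^2=36, (8-11)^2=9. Sum = 45.

sqrt(45)


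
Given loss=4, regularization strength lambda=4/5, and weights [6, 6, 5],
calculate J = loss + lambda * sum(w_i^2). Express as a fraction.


L2 sq norm = sum(w^2) = 97. J = 4 + 4/5 * 97 = 408/5.

408/5


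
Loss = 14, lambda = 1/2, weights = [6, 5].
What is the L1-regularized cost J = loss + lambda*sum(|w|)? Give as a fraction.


L1 norm = sum(|w|) = 11. J = 14 + 1/2 * 11 = 39/2.

39/2


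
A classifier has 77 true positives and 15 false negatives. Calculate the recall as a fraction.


Recall = TP / (TP + FN) = 77 / 92 = 77/92.

77/92


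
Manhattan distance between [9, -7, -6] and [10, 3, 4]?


d = sum of absolute differences: |9-10|=1 + |-7-3|=10 + |-6-4|=10 = 21.

21


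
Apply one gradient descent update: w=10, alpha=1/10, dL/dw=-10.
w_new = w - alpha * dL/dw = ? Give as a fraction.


w_new = 10 - 1/10 * -10 = 10 - -1 = 11.

11


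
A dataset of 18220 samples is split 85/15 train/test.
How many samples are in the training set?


Test set = 18220 * 15% = 2733. Training set = 18220 - 2733 = 15487.

15487


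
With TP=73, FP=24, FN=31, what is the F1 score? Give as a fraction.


Precision = 73/97 = 73/97. Recall = 73/104 = 73/104. F1 = 2*P*R/(P+R) = 146/201.

146/201


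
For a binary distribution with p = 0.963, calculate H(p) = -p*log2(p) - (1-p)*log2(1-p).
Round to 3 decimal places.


H = -0.963*log2(0.963) - 0.037*log2(0.037) = 0.228.

0.228


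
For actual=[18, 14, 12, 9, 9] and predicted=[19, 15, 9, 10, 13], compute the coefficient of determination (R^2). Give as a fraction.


Mean(y) = 62/5. SS_res = 28. SS_tot = 286/5. R^2 = 1 - 28/(286/5) = 73/143.

73/143


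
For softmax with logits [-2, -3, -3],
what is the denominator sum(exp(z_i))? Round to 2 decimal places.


Denom = e^-2=0.1353 + e^-3=0.0498 + e^-3=0.0498. Sum = 0.2349, which rounds to 0.23.

0.23


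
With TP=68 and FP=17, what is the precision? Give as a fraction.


Precision = TP / (TP + FP) = 68 / 85 = 4/5.

4/5


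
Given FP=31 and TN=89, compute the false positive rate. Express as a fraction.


FPR = FP / (FP + TN) = 31 / 120 = 31/120.

31/120


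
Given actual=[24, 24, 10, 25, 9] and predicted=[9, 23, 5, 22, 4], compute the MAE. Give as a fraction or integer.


MAE = (1/5) * (|24-9|=15 + |24-23|=1 + |10-5|=5 + |25-22|=3 + |9-4|=5). Sum = 29. MAE = 29/5.

29/5


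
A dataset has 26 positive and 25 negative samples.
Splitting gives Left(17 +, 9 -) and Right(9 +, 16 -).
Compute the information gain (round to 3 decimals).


H(parent) = 0.9997. H(left) = 0.9306, H(right) = 0.9427. Weighted = (26/51)*0.9306 + (25/51)*0.9427 = 0.9365. IG = 0.9997 - 0.9365 = 0.0632, which rounds to 0.063.

0.063


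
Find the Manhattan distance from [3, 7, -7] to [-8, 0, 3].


d = sum of absolute differences: |3--8|=11 + |7-0|=7 + |-7-3|=10 = 28.

28


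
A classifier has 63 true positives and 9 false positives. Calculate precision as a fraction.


Precision = TP / (TP + FP) = 63 / 72 = 7/8.

7/8


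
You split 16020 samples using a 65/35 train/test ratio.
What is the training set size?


Test set = 16020 * 35% = 5607. Training set = 16020 - 5607 = 10413.

10413


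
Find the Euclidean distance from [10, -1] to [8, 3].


d = sqrt(sum of squared differences). (10-8)^2=4, (-1-3)^2=16. Sum = 20.

sqrt(20)


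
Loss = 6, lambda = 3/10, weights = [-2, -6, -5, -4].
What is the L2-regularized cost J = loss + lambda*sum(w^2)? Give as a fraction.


L2 sq norm = sum(w^2) = 81. J = 6 + 3/10 * 81 = 303/10.

303/10


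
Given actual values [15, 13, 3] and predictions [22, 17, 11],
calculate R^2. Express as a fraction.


Mean(y) = 31/3. SS_res = 129. SS_tot = 248/3. R^2 = 1 - 129/(248/3) = -139/248.

-139/248


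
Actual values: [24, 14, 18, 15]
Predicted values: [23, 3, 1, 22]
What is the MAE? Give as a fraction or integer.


MAE = (1/4) * (|24-23|=1 + |14-3|=11 + |18-1|=17 + |15-22|=7). Sum = 36. MAE = 9.

9


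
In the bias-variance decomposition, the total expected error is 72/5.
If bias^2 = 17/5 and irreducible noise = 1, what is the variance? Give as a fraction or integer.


Total error = bias^2 + variance + irreducible noise. So variance = 72/5 - 17/5 - 1 = 10.

10


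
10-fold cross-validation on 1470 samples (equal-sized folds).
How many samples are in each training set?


Each validation fold has 1470/10 = 147 samples. Training set = 1470 - 147 = 1323.

1323


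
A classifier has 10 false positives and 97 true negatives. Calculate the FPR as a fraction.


FPR = FP / (FP + TN) = 10 / 107 = 10/107.

10/107


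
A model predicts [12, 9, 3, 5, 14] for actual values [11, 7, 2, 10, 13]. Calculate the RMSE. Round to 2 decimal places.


MSE = 6.4000. RMSE = sqrt(6.4000) = 2.53.

2.53


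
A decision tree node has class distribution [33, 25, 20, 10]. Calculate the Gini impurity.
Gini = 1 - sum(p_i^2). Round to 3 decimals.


Total = 88. Proportions: 33/88, 25/88, 20/88, 10/88. sum(p_i^2) = 0.2859. Gini = 1 - 0.2859 = 0.7141, which rounds to 0.714.

0.714


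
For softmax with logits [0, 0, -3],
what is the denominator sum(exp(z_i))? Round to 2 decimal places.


Denom = e^0=1.0000 + e^0=1.0000 + e^-3=0.0498. Sum = 2.0498, which rounds to 2.05.

2.05


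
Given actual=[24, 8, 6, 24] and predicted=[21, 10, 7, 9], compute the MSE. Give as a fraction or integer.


MSE = (1/4) * ((24-21)^2=9 + (8-10)^2=4 + (6-7)^2=1 + (24-9)^2=225). Sum = 239. MSE = 239/4.

239/4


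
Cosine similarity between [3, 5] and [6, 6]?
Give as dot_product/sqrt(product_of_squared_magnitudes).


dot = 48. |a|^2 = 34, |b|^2 = 72. cos = 48/sqrt(2448).

48/sqrt(2448)


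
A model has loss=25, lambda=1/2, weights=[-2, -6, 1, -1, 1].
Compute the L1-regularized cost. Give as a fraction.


L1 norm = sum(|w|) = 11. J = 25 + 1/2 * 11 = 61/2.

61/2


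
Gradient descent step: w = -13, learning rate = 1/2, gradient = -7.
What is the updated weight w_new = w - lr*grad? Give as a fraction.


w_new = -13 - 1/2 * -7 = -13 - -7/2 = -19/2.

-19/2


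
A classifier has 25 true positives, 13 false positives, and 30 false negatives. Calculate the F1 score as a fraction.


Precision = 25/38 = 25/38. Recall = 25/55 = 5/11. F1 = 2*P*R/(P+R) = 50/93.

50/93


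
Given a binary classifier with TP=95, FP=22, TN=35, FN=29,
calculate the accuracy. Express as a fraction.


Accuracy = (TP + TN) / (TP + TN + FP + FN) = (95 + 35) / 181 = 130/181.

130/181


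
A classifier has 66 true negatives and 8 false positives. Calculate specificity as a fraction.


Specificity = TN / (TN + FP) = 66 / 74 = 33/37.

33/37


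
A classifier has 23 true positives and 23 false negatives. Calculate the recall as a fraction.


Recall = TP / (TP + FN) = 23 / 46 = 1/2.

1/2


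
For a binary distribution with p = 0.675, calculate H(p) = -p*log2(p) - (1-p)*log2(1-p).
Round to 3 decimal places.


H = -0.675*log2(0.675) - 0.325*log2(0.325) = 0.910.

0.910


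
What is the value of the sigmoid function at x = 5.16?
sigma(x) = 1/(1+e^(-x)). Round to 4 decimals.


sigma(5.16) = 1/(1+e^(-5.16)) = 1/(1+0.005742) = 1/1.005742 = 0.9943.

0.9943


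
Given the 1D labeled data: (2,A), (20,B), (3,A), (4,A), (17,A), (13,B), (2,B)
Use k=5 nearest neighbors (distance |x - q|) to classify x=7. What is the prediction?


Distances: |2-7|=5, |20-7|=13, |3-7|=4, |4-7|=3, |17-7|=10, |13-7|=6, |2-7|=5. 5 nearest: (4,A), (3,A), (2,A), (2,B), (13,B). Counts: {'A': 3, 'B': 2}. Majority class: A.

A


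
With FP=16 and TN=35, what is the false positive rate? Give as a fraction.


FPR = FP / (FP + TN) = 16 / 51 = 16/51.

16/51


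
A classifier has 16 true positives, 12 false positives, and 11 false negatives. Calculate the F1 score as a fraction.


Precision = 16/28 = 4/7. Recall = 16/27 = 16/27. F1 = 2*P*R/(P+R) = 32/55.

32/55


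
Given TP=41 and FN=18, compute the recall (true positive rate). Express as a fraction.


Recall = TP / (TP + FN) = 41 / 59 = 41/59.

41/59


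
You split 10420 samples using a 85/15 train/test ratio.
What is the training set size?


Test set = 10420 * 15% = 1563. Training set = 10420 - 1563 = 8857.

8857


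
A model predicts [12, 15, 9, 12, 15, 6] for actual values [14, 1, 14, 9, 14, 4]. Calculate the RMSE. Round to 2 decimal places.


MSE = 39.8333. RMSE = sqrt(39.8333) = 6.31.

6.31


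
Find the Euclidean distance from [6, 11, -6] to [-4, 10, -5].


d = sqrt(sum of squared differences). (6--4)^2=100, (11-10)^2=1, (-6--5)^2=1. Sum = 102.

sqrt(102)


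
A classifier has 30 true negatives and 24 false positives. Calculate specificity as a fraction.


Specificity = TN / (TN + FP) = 30 / 54 = 5/9.

5/9


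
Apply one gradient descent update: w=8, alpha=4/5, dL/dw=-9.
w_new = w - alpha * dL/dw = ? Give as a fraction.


w_new = 8 - 4/5 * -9 = 8 - -36/5 = 76/5.

76/5


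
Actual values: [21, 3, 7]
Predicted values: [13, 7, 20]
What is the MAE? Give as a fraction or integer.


MAE = (1/3) * (|21-13|=8 + |3-7|=4 + |7-20|=13). Sum = 25. MAE = 25/3.

25/3


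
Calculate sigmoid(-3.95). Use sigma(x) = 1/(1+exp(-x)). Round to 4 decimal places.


sigma(-3.95) = 1/(1+e^(3.95)) = 1/(1+51.935367) = 1/52.935367 = 0.0189.

0.0189


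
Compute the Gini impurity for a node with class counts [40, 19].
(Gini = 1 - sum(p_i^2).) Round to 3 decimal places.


Total = 59. Proportions: 40/59, 19/59. sum(p_i^2) = 0.5633. Gini = 1 - 0.5633 = 0.4367, which rounds to 0.437.

0.437


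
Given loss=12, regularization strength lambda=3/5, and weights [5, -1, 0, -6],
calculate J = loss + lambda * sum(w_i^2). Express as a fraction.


L2 sq norm = sum(w^2) = 62. J = 12 + 3/5 * 62 = 246/5.

246/5


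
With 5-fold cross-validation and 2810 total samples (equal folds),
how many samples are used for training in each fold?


Each validation fold has 2810/5 = 562 samples. Training set = 2810 - 562 = 2248.

2248


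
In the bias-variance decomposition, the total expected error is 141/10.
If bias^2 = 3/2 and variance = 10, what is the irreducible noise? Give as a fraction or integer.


Total error = bias^2 + variance + irreducible noise. So irreducible noise = 141/10 - 3/2 - 10 = 13/5.

13/5


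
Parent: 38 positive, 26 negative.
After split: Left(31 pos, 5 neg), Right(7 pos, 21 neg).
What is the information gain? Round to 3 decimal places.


H(parent) = 0.9745. H(left) = 0.5813, H(right) = 0.8113. Weighted = (36/64)*0.5813 + (28/64)*0.8113 = 0.6819. IG = 0.9745 - 0.6819 = 0.2926, which rounds to 0.293.

0.293


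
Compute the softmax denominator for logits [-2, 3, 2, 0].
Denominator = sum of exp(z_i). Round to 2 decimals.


Denom = e^-2=0.1353 + e^3=20.0855 + e^2=7.3891 + e^0=1.0000. Sum = 28.6099, which rounds to 28.61.

28.61


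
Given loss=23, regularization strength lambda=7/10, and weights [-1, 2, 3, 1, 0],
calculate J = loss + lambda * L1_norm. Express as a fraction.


L1 norm = sum(|w|) = 7. J = 23 + 7/10 * 7 = 279/10.

279/10


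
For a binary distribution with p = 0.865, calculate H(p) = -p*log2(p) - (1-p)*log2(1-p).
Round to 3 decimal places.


H = -0.865*log2(0.865) - 0.135*log2(0.135) = 0.571.

0.571


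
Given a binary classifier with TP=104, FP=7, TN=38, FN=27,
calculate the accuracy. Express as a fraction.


Accuracy = (TP + TN) / (TP + TN + FP + FN) = (104 + 38) / 176 = 71/88.

71/88


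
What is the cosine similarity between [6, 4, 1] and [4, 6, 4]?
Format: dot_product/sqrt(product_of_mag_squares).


dot = 52. |a|^2 = 53, |b|^2 = 68. cos = 52/sqrt(3604).

52/sqrt(3604)


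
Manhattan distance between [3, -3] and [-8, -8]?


d = sum of absolute differences: |3--8|=11 + |-3--8|=5 = 16.

16


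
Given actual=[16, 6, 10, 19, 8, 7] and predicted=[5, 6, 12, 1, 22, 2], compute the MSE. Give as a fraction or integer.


MSE = (1/6) * ((16-5)^2=121 + (6-6)^2=0 + (10-12)^2=4 + (19-1)^2=324 + (8-22)^2=196 + (7-2)^2=25). Sum = 670. MSE = 335/3.

335/3


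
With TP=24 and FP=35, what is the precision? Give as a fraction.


Precision = TP / (TP + FP) = 24 / 59 = 24/59.

24/59


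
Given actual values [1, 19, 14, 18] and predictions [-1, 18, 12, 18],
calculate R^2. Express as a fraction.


Mean(y) = 13. SS_res = 9. SS_tot = 206. R^2 = 1 - 9/(206) = 197/206.

197/206


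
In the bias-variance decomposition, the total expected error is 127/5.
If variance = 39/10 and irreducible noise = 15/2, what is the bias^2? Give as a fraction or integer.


Total error = bias^2 + variance + irreducible noise. So bias^2 = 127/5 - 39/10 - 15/2 = 14.

14


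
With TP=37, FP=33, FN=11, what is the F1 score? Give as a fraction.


Precision = 37/70 = 37/70. Recall = 37/48 = 37/48. F1 = 2*P*R/(P+R) = 37/59.

37/59


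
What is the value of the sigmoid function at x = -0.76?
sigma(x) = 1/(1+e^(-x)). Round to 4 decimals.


sigma(-0.76) = 1/(1+e^(0.76)) = 1/(1+2.138276) = 1/3.138276 = 0.3186.

0.3186


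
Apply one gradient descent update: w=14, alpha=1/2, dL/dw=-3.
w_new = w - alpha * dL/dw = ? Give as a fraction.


w_new = 14 - 1/2 * -3 = 14 - -3/2 = 31/2.

31/2


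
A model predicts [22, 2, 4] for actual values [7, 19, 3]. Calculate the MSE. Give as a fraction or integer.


MSE = (1/3) * ((7-22)^2=225 + (19-2)^2=289 + (3-4)^2=1). Sum = 515. MSE = 515/3.

515/3


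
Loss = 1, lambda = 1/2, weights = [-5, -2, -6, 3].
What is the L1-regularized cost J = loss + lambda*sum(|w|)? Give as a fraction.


L1 norm = sum(|w|) = 16. J = 1 + 1/2 * 16 = 9.

9


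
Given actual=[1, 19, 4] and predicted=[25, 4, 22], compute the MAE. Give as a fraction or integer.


MAE = (1/3) * (|1-25|=24 + |19-4|=15 + |4-22|=18). Sum = 57. MAE = 19.

19


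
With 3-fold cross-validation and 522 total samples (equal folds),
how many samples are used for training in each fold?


Each validation fold has 522/3 = 174 samples. Training set = 522 - 174 = 348.

348


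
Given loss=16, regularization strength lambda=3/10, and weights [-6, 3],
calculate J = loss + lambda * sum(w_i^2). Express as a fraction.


L2 sq norm = sum(w^2) = 45. J = 16 + 3/10 * 45 = 59/2.

59/2


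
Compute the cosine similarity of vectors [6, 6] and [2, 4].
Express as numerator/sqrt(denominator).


dot = 36. |a|^2 = 72, |b|^2 = 20. cos = 36/sqrt(1440).

36/sqrt(1440)


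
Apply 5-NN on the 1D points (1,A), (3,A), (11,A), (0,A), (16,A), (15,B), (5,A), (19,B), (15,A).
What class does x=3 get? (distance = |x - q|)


Distances: |1-3|=2, |3-3|=0, |11-3|=8, |0-3|=3, |16-3|=13, |15-3|=12, |5-3|=2, |19-3|=16, |15-3|=12. 5 nearest: (3,A), (1,A), (5,A), (0,A), (11,A). Counts: {'A': 5}. Majority class: A.

A


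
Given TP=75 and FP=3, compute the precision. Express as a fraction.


Precision = TP / (TP + FP) = 75 / 78 = 25/26.

25/26


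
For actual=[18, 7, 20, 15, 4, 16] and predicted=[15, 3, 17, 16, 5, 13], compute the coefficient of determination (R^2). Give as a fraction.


Mean(y) = 40/3. SS_res = 45. SS_tot = 610/3. R^2 = 1 - 45/(610/3) = 95/122.

95/122


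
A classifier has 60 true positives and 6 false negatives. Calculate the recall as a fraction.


Recall = TP / (TP + FN) = 60 / 66 = 10/11.

10/11


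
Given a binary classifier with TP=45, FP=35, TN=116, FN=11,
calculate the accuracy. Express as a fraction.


Accuracy = (TP + TN) / (TP + TN + FP + FN) = (45 + 116) / 207 = 7/9.

7/9


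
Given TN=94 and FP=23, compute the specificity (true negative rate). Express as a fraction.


Specificity = TN / (TN + FP) = 94 / 117 = 94/117.

94/117


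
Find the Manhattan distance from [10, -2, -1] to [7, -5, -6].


d = sum of absolute differences: |10-7|=3 + |-2--5|=3 + |-1--6|=5 = 11.

11


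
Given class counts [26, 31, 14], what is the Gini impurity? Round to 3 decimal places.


Total = 71. Proportions: 26/71, 31/71, 14/71. sum(p_i^2) = 0.3636. Gini = 1 - 0.3636 = 0.6364, which rounds to 0.636.

0.636


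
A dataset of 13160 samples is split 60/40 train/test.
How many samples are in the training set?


Test set = 13160 * 40% = 5264. Training set = 13160 - 5264 = 7896.

7896


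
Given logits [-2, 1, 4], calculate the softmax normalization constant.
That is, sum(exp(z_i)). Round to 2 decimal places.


Denom = e^-2=0.1353 + e^1=2.7183 + e^4=54.5982. Sum = 57.4518, which rounds to 57.45.

57.45


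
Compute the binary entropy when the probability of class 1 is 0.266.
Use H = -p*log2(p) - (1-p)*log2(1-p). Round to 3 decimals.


H = -0.266*log2(0.266) - 0.734*log2(0.734) = 0.836.

0.836


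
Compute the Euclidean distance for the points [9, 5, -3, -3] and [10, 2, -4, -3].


d = sqrt(sum of squared differences). (9-10)^2=1, (5-2)^2=9, (-3--4)^2=1, (-3--3)^2=0. Sum = 11.

sqrt(11)


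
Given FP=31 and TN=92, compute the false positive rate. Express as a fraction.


FPR = FP / (FP + TN) = 31 / 123 = 31/123.

31/123


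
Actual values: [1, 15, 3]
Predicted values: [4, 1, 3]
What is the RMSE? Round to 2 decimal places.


MSE = 68.3333. RMSE = sqrt(68.3333) = 8.27.

8.27


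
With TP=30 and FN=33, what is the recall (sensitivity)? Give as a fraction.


Recall = TP / (TP + FN) = 30 / 63 = 10/21.

10/21


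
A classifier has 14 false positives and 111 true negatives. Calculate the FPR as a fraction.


FPR = FP / (FP + TN) = 14 / 125 = 14/125.

14/125


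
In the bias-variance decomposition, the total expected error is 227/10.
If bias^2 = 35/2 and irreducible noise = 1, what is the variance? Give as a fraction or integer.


Total error = bias^2 + variance + irreducible noise. So variance = 227/10 - 35/2 - 1 = 21/5.

21/5


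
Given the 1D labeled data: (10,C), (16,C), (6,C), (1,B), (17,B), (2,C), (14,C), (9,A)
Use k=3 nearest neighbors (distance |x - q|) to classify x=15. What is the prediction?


Distances: |10-15|=5, |16-15|=1, |6-15|=9, |1-15|=14, |17-15|=2, |2-15|=13, |14-15|=1, |9-15|=6. 3 nearest: (16,C), (14,C), (17,B). Counts: {'C': 2, 'B': 1}. Majority class: C.

C


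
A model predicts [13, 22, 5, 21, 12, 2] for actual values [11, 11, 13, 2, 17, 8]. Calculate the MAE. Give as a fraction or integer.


MAE = (1/6) * (|11-13|=2 + |11-22|=11 + |13-5|=8 + |2-21|=19 + |17-12|=5 + |8-2|=6). Sum = 51. MAE = 17/2.

17/2


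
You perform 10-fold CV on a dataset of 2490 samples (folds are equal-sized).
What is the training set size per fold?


Each validation fold has 2490/10 = 249 samples. Training set = 2490 - 249 = 2241.

2241


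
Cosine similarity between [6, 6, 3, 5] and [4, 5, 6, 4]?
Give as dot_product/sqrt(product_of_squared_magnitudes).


dot = 92. |a|^2 = 106, |b|^2 = 93. cos = 92/sqrt(9858).

92/sqrt(9858)


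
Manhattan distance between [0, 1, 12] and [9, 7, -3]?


d = sum of absolute differences: |0-9|=9 + |1-7|=6 + |12--3|=15 = 30.

30


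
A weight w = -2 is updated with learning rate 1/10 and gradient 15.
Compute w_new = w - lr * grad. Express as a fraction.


w_new = -2 - 1/10 * 15 = -2 - 3/2 = -7/2.

-7/2


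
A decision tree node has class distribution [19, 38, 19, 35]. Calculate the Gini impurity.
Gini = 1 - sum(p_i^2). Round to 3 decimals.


Total = 111. Proportions: 19/111, 38/111, 19/111, 35/111. sum(p_i^2) = 0.2752. Gini = 1 - 0.2752 = 0.7248, which rounds to 0.725.

0.725


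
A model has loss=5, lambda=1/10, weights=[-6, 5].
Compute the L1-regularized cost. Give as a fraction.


L1 norm = sum(|w|) = 11. J = 5 + 1/10 * 11 = 61/10.

61/10


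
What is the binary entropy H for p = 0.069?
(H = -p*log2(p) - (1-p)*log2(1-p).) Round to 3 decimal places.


H = -0.069*log2(0.069) - 0.931*log2(0.931) = 0.362.

0.362


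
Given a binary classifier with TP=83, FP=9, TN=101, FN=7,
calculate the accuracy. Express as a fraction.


Accuracy = (TP + TN) / (TP + TN + FP + FN) = (83 + 101) / 200 = 23/25.

23/25


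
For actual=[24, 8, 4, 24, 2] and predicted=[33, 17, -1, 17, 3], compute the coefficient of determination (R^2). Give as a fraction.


Mean(y) = 62/5. SS_res = 237. SS_tot = 2336/5. R^2 = 1 - 237/(2336/5) = 1151/2336.

1151/2336


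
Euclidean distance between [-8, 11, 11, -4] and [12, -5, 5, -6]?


d = sqrt(sum of squared differences). (-8-12)^2=400, (11--5)^2=256, (11-5)^2=36, (-4--6)^2=4. Sum = 696.

sqrt(696)


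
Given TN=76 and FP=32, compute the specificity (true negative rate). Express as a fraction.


Specificity = TN / (TN + FP) = 76 / 108 = 19/27.

19/27


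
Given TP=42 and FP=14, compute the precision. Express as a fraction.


Precision = TP / (TP + FP) = 42 / 56 = 3/4.

3/4


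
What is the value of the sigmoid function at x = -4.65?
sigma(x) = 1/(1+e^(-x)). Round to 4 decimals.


sigma(-4.65) = 1/(1+e^(4.65)) = 1/(1+104.584986) = 1/105.584986 = 0.0095.

0.0095


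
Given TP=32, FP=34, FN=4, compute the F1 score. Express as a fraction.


Precision = 32/66 = 16/33. Recall = 32/36 = 8/9. F1 = 2*P*R/(P+R) = 32/51.

32/51


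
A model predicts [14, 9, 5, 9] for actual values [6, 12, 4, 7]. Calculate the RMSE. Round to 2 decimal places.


MSE = 19.5000. RMSE = sqrt(19.5000) = 4.42.

4.42


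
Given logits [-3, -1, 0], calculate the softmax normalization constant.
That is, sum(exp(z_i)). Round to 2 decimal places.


Denom = e^-3=0.0498 + e^-1=0.3679 + e^0=1.0000. Sum = 1.4177, which rounds to 1.42.

1.42


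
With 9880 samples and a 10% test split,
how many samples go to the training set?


Test set = 9880 * 10% = 988. Training set = 9880 - 988 = 8892.

8892


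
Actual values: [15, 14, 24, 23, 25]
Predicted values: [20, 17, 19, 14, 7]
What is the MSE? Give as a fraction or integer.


MSE = (1/5) * ((15-20)^2=25 + (14-17)^2=9 + (24-19)^2=25 + (23-14)^2=81 + (25-7)^2=324). Sum = 464. MSE = 464/5.

464/5


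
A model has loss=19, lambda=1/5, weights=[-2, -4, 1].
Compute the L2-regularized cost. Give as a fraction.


L2 sq norm = sum(w^2) = 21. J = 19 + 1/5 * 21 = 116/5.

116/5


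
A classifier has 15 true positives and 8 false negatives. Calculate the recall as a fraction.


Recall = TP / (TP + FN) = 15 / 23 = 15/23.

15/23


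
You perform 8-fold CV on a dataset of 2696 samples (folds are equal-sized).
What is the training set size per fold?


Each validation fold has 2696/8 = 337 samples. Training set = 2696 - 337 = 2359.

2359


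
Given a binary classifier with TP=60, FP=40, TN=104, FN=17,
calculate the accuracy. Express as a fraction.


Accuracy = (TP + TN) / (TP + TN + FP + FN) = (60 + 104) / 221 = 164/221.

164/221


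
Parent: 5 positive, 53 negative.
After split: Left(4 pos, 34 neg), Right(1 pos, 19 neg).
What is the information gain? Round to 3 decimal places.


H(parent) = 0.4237. H(left) = 0.4855, H(right) = 0.2864. Weighted = (38/58)*0.4855 + (20/58)*0.2864 = 0.4168. IG = 0.4237 - 0.4168 = 0.0069, which rounds to 0.007.

0.007


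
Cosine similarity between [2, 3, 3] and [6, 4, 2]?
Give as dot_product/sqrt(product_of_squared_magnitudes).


dot = 30. |a|^2 = 22, |b|^2 = 56. cos = 30/sqrt(1232).

30/sqrt(1232)


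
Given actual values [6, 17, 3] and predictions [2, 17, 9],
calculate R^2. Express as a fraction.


Mean(y) = 26/3. SS_res = 52. SS_tot = 326/3. R^2 = 1 - 52/(326/3) = 85/163.

85/163


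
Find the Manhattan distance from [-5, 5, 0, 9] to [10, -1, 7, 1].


d = sum of absolute differences: |-5-10|=15 + |5--1|=6 + |0-7|=7 + |9-1|=8 = 36.

36


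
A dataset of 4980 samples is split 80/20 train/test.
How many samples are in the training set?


Test set = 4980 * 20% = 996. Training set = 4980 - 996 = 3984.

3984


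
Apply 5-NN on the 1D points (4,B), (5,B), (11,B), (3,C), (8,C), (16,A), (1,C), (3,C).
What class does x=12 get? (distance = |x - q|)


Distances: |4-12|=8, |5-12|=7, |11-12|=1, |3-12|=9, |8-12|=4, |16-12|=4, |1-12|=11, |3-12|=9. 5 nearest: (11,B), (16,A), (8,C), (5,B), (4,B). Counts: {'B': 3, 'A': 1, 'C': 1}. Majority class: B.

B


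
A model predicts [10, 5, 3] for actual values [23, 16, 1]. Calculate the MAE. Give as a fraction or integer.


MAE = (1/3) * (|23-10|=13 + |16-5|=11 + |1-3|=2). Sum = 26. MAE = 26/3.

26/3


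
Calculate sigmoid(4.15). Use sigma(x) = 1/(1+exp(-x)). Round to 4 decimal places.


sigma(4.15) = 1/(1+e^(-4.15)) = 1/(1+0.015764) = 1/1.015764 = 0.9845.

0.9845


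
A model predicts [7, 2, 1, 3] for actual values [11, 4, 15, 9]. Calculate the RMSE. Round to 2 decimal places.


MSE = 63.0000. RMSE = sqrt(63.0000) = 7.94.

7.94


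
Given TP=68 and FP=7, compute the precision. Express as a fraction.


Precision = TP / (TP + FP) = 68 / 75 = 68/75.

68/75


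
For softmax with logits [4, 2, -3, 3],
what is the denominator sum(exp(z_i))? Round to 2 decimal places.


Denom = e^4=54.5982 + e^2=7.3891 + e^-3=0.0498 + e^3=20.0855. Sum = 82.1226, which rounds to 82.12.

82.12


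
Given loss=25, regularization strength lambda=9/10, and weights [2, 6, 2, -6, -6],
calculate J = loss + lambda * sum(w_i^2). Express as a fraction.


L2 sq norm = sum(w^2) = 116. J = 25 + 9/10 * 116 = 647/5.

647/5


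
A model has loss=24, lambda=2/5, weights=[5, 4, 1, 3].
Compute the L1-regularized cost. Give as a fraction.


L1 norm = sum(|w|) = 13. J = 24 + 2/5 * 13 = 146/5.

146/5


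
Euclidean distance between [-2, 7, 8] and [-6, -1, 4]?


d = sqrt(sum of squared differences). (-2--6)^2=16, (7--1)^2=64, (8-4)^2=16. Sum = 96.

sqrt(96)


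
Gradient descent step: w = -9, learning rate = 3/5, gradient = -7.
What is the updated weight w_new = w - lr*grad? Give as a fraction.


w_new = -9 - 3/5 * -7 = -9 - -21/5 = -24/5.

-24/5


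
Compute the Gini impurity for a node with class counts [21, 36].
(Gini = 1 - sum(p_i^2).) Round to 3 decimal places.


Total = 57. Proportions: 21/57, 36/57. sum(p_i^2) = 0.5346. Gini = 1 - 0.5346 = 0.4654, which rounds to 0.465.

0.465


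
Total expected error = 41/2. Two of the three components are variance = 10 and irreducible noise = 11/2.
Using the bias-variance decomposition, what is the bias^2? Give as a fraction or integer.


Total error = bias^2 + variance + irreducible noise. So bias^2 = 41/2 - 10 - 11/2 = 5.

5


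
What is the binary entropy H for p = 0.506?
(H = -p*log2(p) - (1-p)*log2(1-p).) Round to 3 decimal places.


H = -0.506*log2(0.506) - 0.494*log2(0.494) = 1.000.

1.000


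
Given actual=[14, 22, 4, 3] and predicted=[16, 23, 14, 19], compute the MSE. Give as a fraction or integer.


MSE = (1/4) * ((14-16)^2=4 + (22-23)^2=1 + (4-14)^2=100 + (3-19)^2=256). Sum = 361. MSE = 361/4.

361/4


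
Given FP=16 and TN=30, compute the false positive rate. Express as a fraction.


FPR = FP / (FP + TN) = 16 / 46 = 8/23.

8/23


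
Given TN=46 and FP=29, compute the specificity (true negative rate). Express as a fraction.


Specificity = TN / (TN + FP) = 46 / 75 = 46/75.

46/75


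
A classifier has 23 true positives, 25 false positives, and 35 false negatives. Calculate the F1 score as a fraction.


Precision = 23/48 = 23/48. Recall = 23/58 = 23/58. F1 = 2*P*R/(P+R) = 23/53.

23/53


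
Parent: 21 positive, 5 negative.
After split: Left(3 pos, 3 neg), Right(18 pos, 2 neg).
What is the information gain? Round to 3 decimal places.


H(parent) = 0.7063. H(left) = 1.0000, H(right) = 0.4690. Weighted = (6/26)*1.0000 + (20/26)*0.4690 = 0.5915. IG = 0.7063 - 0.5915 = 0.1148, which rounds to 0.115.

0.115


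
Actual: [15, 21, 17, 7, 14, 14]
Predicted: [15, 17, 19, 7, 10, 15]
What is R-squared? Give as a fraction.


Mean(y) = 44/3. SS_res = 37. SS_tot = 316/3. R^2 = 1 - 37/(316/3) = 205/316.

205/316


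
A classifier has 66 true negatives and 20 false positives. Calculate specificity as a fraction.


Specificity = TN / (TN + FP) = 66 / 86 = 33/43.

33/43


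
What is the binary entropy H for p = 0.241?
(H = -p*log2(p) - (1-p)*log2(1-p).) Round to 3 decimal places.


H = -0.241*log2(0.241) - 0.759*log2(0.759) = 0.797.

0.797


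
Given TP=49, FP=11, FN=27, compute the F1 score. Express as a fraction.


Precision = 49/60 = 49/60. Recall = 49/76 = 49/76. F1 = 2*P*R/(P+R) = 49/68.

49/68
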